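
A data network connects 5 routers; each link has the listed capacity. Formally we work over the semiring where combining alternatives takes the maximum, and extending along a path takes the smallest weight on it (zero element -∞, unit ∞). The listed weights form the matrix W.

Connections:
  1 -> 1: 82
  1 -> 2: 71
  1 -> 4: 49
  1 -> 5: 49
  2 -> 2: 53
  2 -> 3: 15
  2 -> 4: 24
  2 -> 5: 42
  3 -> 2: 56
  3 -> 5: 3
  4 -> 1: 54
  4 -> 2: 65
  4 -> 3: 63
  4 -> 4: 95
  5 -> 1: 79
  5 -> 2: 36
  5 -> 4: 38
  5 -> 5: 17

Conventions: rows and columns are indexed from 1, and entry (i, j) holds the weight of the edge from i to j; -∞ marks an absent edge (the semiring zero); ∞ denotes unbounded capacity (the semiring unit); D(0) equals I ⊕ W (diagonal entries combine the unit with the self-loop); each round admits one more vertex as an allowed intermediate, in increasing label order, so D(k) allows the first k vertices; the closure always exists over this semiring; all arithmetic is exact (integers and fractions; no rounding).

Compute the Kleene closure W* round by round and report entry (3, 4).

D(0):
  [∞, 71, -∞, 49, 49]
  [-∞, ∞, 15, 24, 42]
  [-∞, 56, ∞, -∞, 3]
  [54, 65, 63, ∞, -∞]
  [79, 36, -∞, 38, ∞]
D(1):
  [∞, 71, -∞, 49, 49]
  [-∞, ∞, 15, 24, 42]
  [-∞, 56, ∞, -∞, 3]
  [54, 65, 63, ∞, 49]
  [79, 71, -∞, 49, ∞]
D(2):
  [∞, 71, 15, 49, 49]
  [-∞, ∞, 15, 24, 42]
  [-∞, 56, ∞, 24, 42]
  [54, 65, 63, ∞, 49]
  [79, 71, 15, 49, ∞]
D(3):
  [∞, 71, 15, 49, 49]
  [-∞, ∞, 15, 24, 42]
  [-∞, 56, ∞, 24, 42]
  [54, 65, 63, ∞, 49]
  [79, 71, 15, 49, ∞]
D(4):
  [∞, 71, 49, 49, 49]
  [24, ∞, 24, 24, 42]
  [24, 56, ∞, 24, 42]
  [54, 65, 63, ∞, 49]
  [79, 71, 49, 49, ∞]
D(5):
  [∞, 71, 49, 49, 49]
  [42, ∞, 42, 42, 42]
  [42, 56, ∞, 42, 42]
  [54, 65, 63, ∞, 49]
  [79, 71, 49, 49, ∞]
Answer: W*[3][4] = 42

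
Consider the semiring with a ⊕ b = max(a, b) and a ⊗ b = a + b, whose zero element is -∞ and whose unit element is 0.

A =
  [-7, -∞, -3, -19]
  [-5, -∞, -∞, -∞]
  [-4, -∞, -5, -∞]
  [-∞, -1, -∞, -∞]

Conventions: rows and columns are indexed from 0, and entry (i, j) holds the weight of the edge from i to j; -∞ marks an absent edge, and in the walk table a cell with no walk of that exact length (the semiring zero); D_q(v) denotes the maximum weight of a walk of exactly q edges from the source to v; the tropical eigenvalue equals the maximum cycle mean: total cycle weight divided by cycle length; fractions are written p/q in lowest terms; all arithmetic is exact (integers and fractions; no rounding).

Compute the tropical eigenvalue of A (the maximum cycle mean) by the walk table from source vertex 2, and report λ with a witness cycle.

q=0: [-∞, -∞, 0, -∞]
q=1: [-4, -∞, -5, -∞]
q=2: [-9, -∞, -7, -23]
q=3: [-11, -24, -12, -28]
q=4: [-16, -29, -14, -30]
Optimal cycle mean attained by: cycle 0->2->0, total (-3) + (-4), length 2.
Answer: λ = -7/2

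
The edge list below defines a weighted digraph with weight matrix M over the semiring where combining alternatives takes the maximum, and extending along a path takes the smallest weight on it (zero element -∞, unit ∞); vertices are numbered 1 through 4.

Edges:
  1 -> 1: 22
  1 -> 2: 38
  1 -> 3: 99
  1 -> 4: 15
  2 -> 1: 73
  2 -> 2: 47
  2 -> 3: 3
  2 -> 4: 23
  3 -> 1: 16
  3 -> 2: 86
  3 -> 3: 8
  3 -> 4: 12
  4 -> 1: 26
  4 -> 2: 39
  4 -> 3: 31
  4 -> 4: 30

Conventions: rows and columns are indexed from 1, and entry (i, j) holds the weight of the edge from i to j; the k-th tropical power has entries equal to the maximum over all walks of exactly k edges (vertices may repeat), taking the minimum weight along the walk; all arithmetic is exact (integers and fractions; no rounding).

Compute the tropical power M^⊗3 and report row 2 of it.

M^⊗2:
  [38, 86, 22, 23]
  [47, 47, 73, 23]
  [73, 47, 16, 23]
  [39, 39, 30, 30]
M^⊗3:
  [73, 47, 38, 23]
  [47, 73, 47, 23]
  [47, 47, 73, 23]
  [39, 39, 39, 30]
Answer: row 2 of M^⊗3 = [47, 73, 47, 23]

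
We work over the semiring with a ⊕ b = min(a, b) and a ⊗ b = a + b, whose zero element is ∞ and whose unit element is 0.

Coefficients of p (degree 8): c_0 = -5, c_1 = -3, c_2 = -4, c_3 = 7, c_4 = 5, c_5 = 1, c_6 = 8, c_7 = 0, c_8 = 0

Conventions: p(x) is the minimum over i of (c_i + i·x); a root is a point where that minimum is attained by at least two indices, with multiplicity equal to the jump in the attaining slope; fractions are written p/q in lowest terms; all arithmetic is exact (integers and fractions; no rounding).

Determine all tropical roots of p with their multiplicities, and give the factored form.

hull edge (i=0, c=-5) to (i=2, c=-4): slope 1/2, span 2
hull edge (i=2, c=-4) to (i=8, c=0): slope 2/3, span 6
Factored form: p(x) = 0 ⊗ (x ⊕ (-2/3)) ⊗ (x ⊕ (-2/3)) ⊗ (x ⊕ (-2/3)) ⊗ (x ⊕ (-2/3)) ⊗ (x ⊕ (-2/3)) ⊗ (x ⊕ (-2/3)) ⊗ (x ⊕ (-1/2)) ⊗ (x ⊕ (-1/2))
Answer: roots = -2/3 (mult 6), -1/2 (mult 2)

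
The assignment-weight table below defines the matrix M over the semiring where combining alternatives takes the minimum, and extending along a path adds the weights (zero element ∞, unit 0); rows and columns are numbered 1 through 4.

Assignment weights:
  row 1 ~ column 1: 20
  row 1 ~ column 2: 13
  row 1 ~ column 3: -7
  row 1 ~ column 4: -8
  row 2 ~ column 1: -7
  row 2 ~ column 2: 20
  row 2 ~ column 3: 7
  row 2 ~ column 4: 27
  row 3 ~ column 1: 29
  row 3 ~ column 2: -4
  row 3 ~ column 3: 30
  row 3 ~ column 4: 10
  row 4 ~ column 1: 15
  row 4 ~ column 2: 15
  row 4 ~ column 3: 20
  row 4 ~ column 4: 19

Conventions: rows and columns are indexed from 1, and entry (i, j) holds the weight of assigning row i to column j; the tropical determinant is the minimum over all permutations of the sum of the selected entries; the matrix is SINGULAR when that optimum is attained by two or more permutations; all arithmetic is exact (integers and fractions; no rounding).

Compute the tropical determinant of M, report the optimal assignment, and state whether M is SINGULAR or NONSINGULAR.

σ = (1, 2, 3, 4): 20 + 20 + 30 + 19 = 89
σ = (1, 2, 4, 3): 20 + 20 + 10 + 20 = 70
σ = (1, 3, 2, 4): 20 + 7 + (-4) + 19 = 42
σ = (1, 3, 4, 2): 20 + 7 + 10 + 15 = 52
σ = (1, 4, 2, 3): 20 + 27 + (-4) + 20 = 63
σ = (1, 4, 3, 2): 20 + 27 + 30 + 15 = 92
σ = (2, 1, 3, 4): 13 + (-7) + 30 + 19 = 55
σ = (2, 1, 4, 3): 13 + (-7) + 10 + 20 = 36
σ = (2, 3, 1, 4): 13 + 7 + 29 + 19 = 68
σ = (2, 3, 4, 1): 13 + 7 + 10 + 15 = 45
σ = (2, 4, 1, 3): 13 + 27 + 29 + 20 = 89
σ = (2, 4, 3, 1): 13 + 27 + 30 + 15 = 85
σ = (3, 1, 2, 4): (-7) + (-7) + (-4) + 19 = 1
σ = (3, 1, 4, 2): (-7) + (-7) + 10 + 15 = 11
σ = (3, 2, 1, 4): (-7) + 20 + 29 + 19 = 61
σ = (3, 2, 4, 1): (-7) + 20 + 10 + 15 = 38
σ = (3, 4, 1, 2): (-7) + 27 + 29 + 15 = 64
σ = (3, 4, 2, 1): (-7) + 27 + (-4) + 15 = 31
σ = (4, 1, 2, 3): (-8) + (-7) + (-4) + 20 = 1
σ = (4, 1, 3, 2): (-8) + (-7) + 30 + 15 = 30
σ = (4, 2, 1, 3): (-8) + 20 + 29 + 20 = 61
σ = (4, 2, 3, 1): (-8) + 20 + 30 + 15 = 57
σ = (4, 3, 1, 2): (-8) + 7 + 29 + 15 = 43
σ = (4, 3, 2, 1): (-8) + 7 + (-4) + 15 = 10
Optimal value attained by: σ = (3, 1, 2, 4).
Answer: det⊕(M) = 1; verdict: SINGULAR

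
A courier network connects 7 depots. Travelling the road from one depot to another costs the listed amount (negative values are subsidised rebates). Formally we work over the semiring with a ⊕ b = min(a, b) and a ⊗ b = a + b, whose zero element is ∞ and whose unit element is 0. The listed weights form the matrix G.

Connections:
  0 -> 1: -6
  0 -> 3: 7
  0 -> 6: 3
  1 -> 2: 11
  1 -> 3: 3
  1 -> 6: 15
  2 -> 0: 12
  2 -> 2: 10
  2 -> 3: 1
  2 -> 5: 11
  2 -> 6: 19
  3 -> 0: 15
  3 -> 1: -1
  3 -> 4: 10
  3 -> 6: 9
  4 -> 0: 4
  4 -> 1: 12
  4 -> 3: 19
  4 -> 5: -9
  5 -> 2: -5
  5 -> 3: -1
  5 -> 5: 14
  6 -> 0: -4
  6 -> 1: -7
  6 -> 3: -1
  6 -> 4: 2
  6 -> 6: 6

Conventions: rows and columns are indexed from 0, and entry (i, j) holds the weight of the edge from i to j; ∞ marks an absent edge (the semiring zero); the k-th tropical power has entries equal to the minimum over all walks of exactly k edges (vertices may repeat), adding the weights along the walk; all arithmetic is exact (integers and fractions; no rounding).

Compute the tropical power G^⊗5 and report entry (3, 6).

G^⊗2:
  [-1, -4, 5, -3, 5, ∞, 9]
  [11, 2, 21, 12, 13, 22, 12]
  [15, 0, 6, 10, 11, 21, 10]
  [5, 2, 10, 2, 11, 1, 14]
  [34, -2, -14, -10, 29, 5, 7]
  [7, -2, 5, -4, 9, 6, 8]
  [2, -10, 4, -4, 8, -7, -1]
G^⊗3:
  [5, -7, 7, -1, 7, -4, 2]
  [8, 5, 13, 5, 14, 4, 14]
  [6, 3, 11, 3, 12, 2, 15]
  [10, -1, -4, 0, 12, 2, 8]
  [-2, -11, -4, -13, 0, -3, -1]
  [4, -5, 1, 1, 6, 0, 5]
  [-5, -8, -12, -8, 1, -1, 5]
G^⊗4:
  [-2, -5, -9, -5, 4, -2, 8]
  [10, 2, -1, 3, 15, 5, 11]
  [11, 0, -3, 1, 13, 3, 9]
  [4, -1, -3, -3, 10, 3, 9]
  [-5, -14, -8, -8, -3, -9, -4]
  [1, -2, -5, -2, 7, -3, 7]
  [0, -11, -6, -11, 2, -8, -2]
G^⊗5:
  [3, -8, -7, -8, 5, -5, 1]
  [7, 2, 0, 0, 13, 6, 12]
  [5, 0, -2, -2, 11, 4, 10]
  [5, -4, -2, -2, 7, 1, 6]
  [-8, -11, -14, -11, -2, -12, -2]
  [3, -5, -8, -4, 8, -2, 4]
  [-6, -12, -13, -9, -1, -7, -2]
Key observation: the optimum is the walk 3->4->5->2->3->6, with weight 10 + (-9) + (-5) + 1 + 9 = 6.
Optimal value attained by: walk 3->4->5->2->3->6.
Answer: (G^⊗5)[3][6] = 6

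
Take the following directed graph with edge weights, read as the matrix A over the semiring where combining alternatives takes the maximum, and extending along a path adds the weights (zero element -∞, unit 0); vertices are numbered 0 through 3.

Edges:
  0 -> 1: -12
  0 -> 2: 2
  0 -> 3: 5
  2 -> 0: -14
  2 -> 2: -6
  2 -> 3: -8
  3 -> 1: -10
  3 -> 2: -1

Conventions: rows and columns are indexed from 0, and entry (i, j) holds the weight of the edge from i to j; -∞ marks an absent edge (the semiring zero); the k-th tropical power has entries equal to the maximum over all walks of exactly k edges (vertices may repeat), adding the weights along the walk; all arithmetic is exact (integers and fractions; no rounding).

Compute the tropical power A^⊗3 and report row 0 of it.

A^⊗2:
  [-12, -5, 4, -6]
  [-∞, -∞, -∞, -∞]
  [-20, -18, -9, -9]
  [-15, -∞, -7, -9]
A^⊗3:
  [-10, -16, -2, -4]
  [-∞, -∞, -∞, -∞]
  [-23, -19, -10, -15]
  [-21, -19, -10, -10]
Answer: row 0 of A^⊗3 = [-10, -16, -2, -4]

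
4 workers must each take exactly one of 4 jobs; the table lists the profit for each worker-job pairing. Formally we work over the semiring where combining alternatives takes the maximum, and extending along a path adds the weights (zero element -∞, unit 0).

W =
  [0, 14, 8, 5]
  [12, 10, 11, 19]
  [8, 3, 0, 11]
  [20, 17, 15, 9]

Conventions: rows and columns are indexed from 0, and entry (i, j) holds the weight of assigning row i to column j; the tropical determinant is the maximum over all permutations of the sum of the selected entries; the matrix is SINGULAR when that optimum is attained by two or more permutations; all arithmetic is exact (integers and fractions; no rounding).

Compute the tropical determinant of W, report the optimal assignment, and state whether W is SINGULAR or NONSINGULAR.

σ = (0, 1, 2, 3): 0 + 10 + 0 + 9 = 19
σ = (0, 1, 3, 2): 0 + 10 + 11 + 15 = 36
σ = (0, 2, 1, 3): 0 + 11 + 3 + 9 = 23
σ = (0, 2, 3, 1): 0 + 11 + 11 + 17 = 39
σ = (0, 3, 1, 2): 0 + 19 + 3 + 15 = 37
σ = (0, 3, 2, 1): 0 + 19 + 0 + 17 = 36
σ = (1, 0, 2, 3): 14 + 12 + 0 + 9 = 35
σ = (1, 0, 3, 2): 14 + 12 + 11 + 15 = 52
σ = (1, 2, 0, 3): 14 + 11 + 8 + 9 = 42
σ = (1, 2, 3, 0): 14 + 11 + 11 + 20 = 56
σ = (1, 3, 0, 2): 14 + 19 + 8 + 15 = 56
σ = (1, 3, 2, 0): 14 + 19 + 0 + 20 = 53
σ = (2, 0, 1, 3): 8 + 12 + 3 + 9 = 32
σ = (2, 0, 3, 1): 8 + 12 + 11 + 17 = 48
σ = (2, 1, 0, 3): 8 + 10 + 8 + 9 = 35
σ = (2, 1, 3, 0): 8 + 10 + 11 + 20 = 49
σ = (2, 3, 0, 1): 8 + 19 + 8 + 17 = 52
σ = (2, 3, 1, 0): 8 + 19 + 3 + 20 = 50
σ = (3, 0, 1, 2): 5 + 12 + 3 + 15 = 35
σ = (3, 0, 2, 1): 5 + 12 + 0 + 17 = 34
σ = (3, 1, 0, 2): 5 + 10 + 8 + 15 = 38
σ = (3, 1, 2, 0): 5 + 10 + 0 + 20 = 35
σ = (3, 2, 0, 1): 5 + 11 + 8 + 17 = 41
σ = (3, 2, 1, 0): 5 + 11 + 3 + 20 = 39
Optimal value attained by: σ = (1, 2, 3, 0).
Answer: det⊕(W) = 56; verdict: SINGULAR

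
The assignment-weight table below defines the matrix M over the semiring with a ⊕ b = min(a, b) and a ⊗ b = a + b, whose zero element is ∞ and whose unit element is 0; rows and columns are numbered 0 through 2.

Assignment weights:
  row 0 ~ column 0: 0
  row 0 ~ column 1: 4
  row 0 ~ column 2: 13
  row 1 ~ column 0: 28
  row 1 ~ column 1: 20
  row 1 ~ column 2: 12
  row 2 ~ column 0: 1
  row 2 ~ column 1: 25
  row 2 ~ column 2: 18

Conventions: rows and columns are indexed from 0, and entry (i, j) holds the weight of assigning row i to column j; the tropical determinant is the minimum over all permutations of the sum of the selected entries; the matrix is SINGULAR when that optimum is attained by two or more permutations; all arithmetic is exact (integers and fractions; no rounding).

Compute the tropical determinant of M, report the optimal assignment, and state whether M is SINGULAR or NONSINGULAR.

σ = (0, 1, 2): 0 + 20 + 18 = 38
σ = (0, 2, 1): 0 + 12 + 25 = 37
σ = (1, 0, 2): 4 + 28 + 18 = 50
σ = (1, 2, 0): 4 + 12 + 1 = 17
σ = (2, 0, 1): 13 + 28 + 25 = 66
σ = (2, 1, 0): 13 + 20 + 1 = 34
Optimal value attained by: σ = (1, 2, 0).
Answer: det⊕(M) = 17; verdict: NONSINGULAR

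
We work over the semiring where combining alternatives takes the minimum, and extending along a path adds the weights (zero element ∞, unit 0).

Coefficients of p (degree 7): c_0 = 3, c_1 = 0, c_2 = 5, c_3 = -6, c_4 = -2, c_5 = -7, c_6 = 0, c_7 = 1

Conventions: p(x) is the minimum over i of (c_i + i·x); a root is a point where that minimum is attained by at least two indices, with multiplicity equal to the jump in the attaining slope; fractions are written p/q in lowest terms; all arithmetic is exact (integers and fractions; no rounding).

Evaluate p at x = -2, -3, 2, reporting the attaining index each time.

p(-2) = min(3+0·(-2)=3, 0+1·(-2)=-2, 5+2·(-2)=1, -6+3·(-2)=-12, -2+4·(-2)=-10, -7+5·(-2)=-17, 0+6·(-2)=-12, 1+7·(-2)=-13) = -17 (attained by i=5)
p(-3) = min(3+0·(-3)=3, 0+1·(-3)=-3, 5+2·(-3)=-1, -6+3·(-3)=-15, -2+4·(-3)=-14, -7+5·(-3)=-22, 0+6·(-3)=-18, 1+7·(-3)=-20) = -22 (attained by i=5)
p(2) = min(3+0·2=3, 0+1·2=2, 5+2·2=9, -6+3·2=0, -2+4·2=6, -7+5·2=3, 0+6·2=12, 1+7·2=15) = 0 (attained by i=3)
Answer: p(-2) = -17; p(-3) = -22; p(2) = 0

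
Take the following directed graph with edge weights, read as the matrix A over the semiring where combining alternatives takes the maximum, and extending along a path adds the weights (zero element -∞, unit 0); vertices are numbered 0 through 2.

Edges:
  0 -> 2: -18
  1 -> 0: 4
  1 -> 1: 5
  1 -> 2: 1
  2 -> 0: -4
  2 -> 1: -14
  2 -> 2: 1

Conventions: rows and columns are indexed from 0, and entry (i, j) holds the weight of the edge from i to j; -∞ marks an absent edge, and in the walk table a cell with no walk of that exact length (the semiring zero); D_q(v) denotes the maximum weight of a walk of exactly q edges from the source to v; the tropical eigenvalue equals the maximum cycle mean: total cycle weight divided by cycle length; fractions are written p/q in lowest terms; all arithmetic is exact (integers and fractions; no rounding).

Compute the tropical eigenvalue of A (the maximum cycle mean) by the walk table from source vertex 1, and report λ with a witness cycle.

q=0: [-∞, 0, -∞]
q=1: [4, 5, 1]
q=2: [9, 10, 6]
q=3: [14, 15, 11]
Optimal cycle mean attained by: cycle 1->1, total 5, length 1.
Answer: λ = 5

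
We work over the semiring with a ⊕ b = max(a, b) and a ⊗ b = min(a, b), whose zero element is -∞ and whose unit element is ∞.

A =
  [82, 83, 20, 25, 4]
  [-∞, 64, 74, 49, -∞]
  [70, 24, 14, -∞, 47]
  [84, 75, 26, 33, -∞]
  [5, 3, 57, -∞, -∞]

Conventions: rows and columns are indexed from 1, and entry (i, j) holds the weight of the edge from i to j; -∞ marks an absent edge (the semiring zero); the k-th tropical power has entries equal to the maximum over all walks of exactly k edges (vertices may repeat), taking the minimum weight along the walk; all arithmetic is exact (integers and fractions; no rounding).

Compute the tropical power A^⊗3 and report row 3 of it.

A^⊗2:
  [82, 82, 74, 49, 20]
  [70, 64, 64, 49, 47]
  [70, 70, 47, 25, 14]
  [82, 83, 74, 49, 26]
  [57, 24, 14, 5, 47]
A^⊗3:
  [82, 82, 74, 49, 47]
  [70, 70, 64, 49, 47]
  [70, 70, 70, 49, 47]
  [82, 82, 74, 49, 47]
  [57, 57, 47, 25, 14]
Answer: row 3 of A^⊗3 = [70, 70, 70, 49, 47]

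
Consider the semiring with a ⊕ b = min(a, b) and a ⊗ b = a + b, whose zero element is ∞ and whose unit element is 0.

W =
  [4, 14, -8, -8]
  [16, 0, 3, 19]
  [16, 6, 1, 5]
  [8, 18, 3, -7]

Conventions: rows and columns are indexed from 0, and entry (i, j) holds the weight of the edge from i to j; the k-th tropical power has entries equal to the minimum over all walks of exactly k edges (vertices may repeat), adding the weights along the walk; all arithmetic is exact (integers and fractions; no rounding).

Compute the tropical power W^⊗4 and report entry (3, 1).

W^⊗2:
  [0, -2, -7, -15]
  [16, 0, 3, 8]
  [13, 6, 2, -2]
  [1, 9, -4, -14]
W^⊗3:
  [-7, -2, -12, -22]
  [16, 0, 3, 1]
  [6, 6, 1, -9]
  [-6, 2, -11, -21]
W^⊗4:
  [-14, -6, -19, -29]
  [9, 0, 3, -6]
  [-1, 6, -6, -16]
  [-13, -5, -18, -28]
Key observation: the optimum is the walk 3->3->3->2->1, with weight (-7) + (-7) + 3 + 6 = -5.
Optimal value attained by: walk 3->3->3->2->1.
Answer: (W^⊗4)[3][1] = -5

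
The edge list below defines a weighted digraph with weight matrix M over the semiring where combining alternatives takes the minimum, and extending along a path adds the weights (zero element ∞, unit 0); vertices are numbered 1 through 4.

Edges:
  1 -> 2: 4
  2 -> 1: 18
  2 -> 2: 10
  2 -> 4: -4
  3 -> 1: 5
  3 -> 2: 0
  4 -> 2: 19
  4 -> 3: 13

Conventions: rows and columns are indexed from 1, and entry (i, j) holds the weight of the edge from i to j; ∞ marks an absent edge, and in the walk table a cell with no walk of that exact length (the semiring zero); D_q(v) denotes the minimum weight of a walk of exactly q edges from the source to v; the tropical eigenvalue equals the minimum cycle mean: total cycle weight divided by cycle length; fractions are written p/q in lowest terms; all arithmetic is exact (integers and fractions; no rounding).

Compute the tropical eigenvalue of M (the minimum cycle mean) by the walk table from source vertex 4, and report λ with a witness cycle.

q=0: [∞, ∞, ∞, 0]
q=1: [∞, 19, 13, ∞]
q=2: [18, 13, ∞, 15]
q=3: [31, 22, 28, 9]
q=4: [33, 28, 22, 18]
Optimal cycle mean attained by: cycle 2->4->3->2, total (-4) + 13 + 0, length 3.
Answer: λ = 3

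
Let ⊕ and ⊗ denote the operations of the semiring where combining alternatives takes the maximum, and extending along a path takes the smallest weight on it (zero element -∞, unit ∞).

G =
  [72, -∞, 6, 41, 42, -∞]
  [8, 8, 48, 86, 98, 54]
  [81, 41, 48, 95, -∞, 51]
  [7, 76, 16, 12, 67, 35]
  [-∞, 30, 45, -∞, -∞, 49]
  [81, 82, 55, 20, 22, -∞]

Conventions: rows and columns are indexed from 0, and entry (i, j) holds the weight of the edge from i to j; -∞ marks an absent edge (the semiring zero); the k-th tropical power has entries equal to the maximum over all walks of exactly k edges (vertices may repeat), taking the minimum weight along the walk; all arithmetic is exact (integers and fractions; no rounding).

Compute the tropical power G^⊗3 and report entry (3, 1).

G^⊗2:
  [72, 41, 42, 41, 42, 42]
  [54, 76, 54, 48, 67, 49]
  [72, 76, 51, 48, 67, 48]
  [35, 35, 48, 76, 76, 54]
  [49, 49, 49, 45, 30, 45]
  [72, 41, 48, 82, 82, 54]
G^⊗3:
  [72, 42, 42, 42, 42, 42]
  [54, 49, 49, 76, 76, 54]
  [72, 48, 48, 76, 76, 54]
  [54, 76, 54, 48, 67, 49]
  [49, 45, 48, 49, 49, 49]
  [72, 76, 54, 48, 67, 49]
Key observation: the optimum is the walk 3->1->3->1, with weight 76 min 86 min 76 = 76.
Optimal value attained by: walk 3->1->3->1.
Answer: (G^⊗3)[3][1] = 76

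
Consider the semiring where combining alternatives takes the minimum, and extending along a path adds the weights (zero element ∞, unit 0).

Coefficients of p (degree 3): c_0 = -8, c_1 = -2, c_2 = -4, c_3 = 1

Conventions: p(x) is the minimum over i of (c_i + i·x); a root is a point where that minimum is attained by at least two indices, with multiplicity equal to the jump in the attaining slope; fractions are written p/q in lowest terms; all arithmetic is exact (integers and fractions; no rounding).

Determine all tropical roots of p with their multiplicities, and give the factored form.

hull edge (i=0, c=-8) to (i=2, c=-4): slope 2, span 2
hull edge (i=2, c=-4) to (i=3, c=1): slope 5, span 1
Factored form: p(x) = 1 ⊗ (x ⊕ (-5)) ⊗ (x ⊕ (-2)) ⊗ (x ⊕ (-2))
Answer: roots = -5 (mult 1), -2 (mult 2)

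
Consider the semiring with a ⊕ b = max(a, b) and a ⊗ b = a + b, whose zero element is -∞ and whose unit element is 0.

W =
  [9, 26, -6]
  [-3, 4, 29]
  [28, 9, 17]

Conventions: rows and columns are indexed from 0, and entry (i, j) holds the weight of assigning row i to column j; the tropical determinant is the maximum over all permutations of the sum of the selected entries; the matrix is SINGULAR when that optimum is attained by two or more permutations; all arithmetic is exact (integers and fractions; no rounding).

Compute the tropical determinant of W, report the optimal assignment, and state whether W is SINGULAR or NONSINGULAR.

σ = (0, 1, 2): 9 + 4 + 17 = 30
σ = (0, 2, 1): 9 + 29 + 9 = 47
σ = (1, 0, 2): 26 + (-3) + 17 = 40
σ = (1, 2, 0): 26 + 29 + 28 = 83
σ = (2, 0, 1): (-6) + (-3) + 9 = 0
σ = (2, 1, 0): (-6) + 4 + 28 = 26
Optimal value attained by: σ = (1, 2, 0).
Answer: det⊕(W) = 83; verdict: NONSINGULAR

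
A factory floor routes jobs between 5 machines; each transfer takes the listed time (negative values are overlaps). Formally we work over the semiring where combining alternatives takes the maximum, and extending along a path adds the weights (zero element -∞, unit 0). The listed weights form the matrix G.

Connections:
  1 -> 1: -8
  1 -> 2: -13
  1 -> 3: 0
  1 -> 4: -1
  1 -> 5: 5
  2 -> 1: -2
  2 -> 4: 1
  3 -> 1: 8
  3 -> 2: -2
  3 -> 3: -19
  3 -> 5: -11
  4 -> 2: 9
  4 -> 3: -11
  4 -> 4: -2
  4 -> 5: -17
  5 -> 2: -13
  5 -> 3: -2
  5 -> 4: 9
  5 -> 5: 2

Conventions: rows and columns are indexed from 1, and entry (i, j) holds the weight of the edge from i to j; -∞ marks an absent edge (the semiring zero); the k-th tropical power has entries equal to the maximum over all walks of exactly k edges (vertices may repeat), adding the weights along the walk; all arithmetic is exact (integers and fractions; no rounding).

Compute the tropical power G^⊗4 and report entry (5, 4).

G^⊗2:
  [8, 8, 3, 14, 7]
  [-10, 10, -2, -1, 3]
  [0, -5, 8, 7, 13]
  [7, 7, -13, 10, -15]
  [6, 18, 0, 11, 4]
G^⊗3:
  [11, 23, 8, 16, 13]
  [8, 8, 1, 12, 5]
  [16, 16, 11, 22, 15]
  [5, 19, 7, 8, 12]
  [16, 20, 6, 19, 11]
G^⊗4:
  [21, 25, 11, 24, 16]
  [9, 21, 8, 14, 13]
  [19, 31, 16, 24, 21]
  [17, 17, 10, 21, 14]
  [18, 28, 16, 21, 21]
Key observation: the optimum is the walk 5->5->4->2->4, with weight 2 + 9 + 9 + 1 = 21.
Optimal value attained by: walk 5->5->4->2->4.
Answer: (G^⊗4)[5][4] = 21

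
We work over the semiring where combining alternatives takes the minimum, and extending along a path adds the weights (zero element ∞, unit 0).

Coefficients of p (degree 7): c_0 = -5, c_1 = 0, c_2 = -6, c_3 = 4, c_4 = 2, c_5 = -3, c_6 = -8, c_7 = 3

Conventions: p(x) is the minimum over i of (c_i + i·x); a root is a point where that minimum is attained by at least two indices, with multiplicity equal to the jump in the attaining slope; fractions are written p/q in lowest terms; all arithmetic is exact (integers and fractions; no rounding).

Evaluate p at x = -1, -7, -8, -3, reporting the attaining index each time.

p(-1) = min(-5+0·(-1)=-5, 0+1·(-1)=-1, -6+2·(-1)=-8, 4+3·(-1)=1, 2+4·(-1)=-2, -3+5·(-1)=-8, -8+6·(-1)=-14, 3+7·(-1)=-4) = -14 (attained by i=6)
p(-7) = min(-5+0·(-7)=-5, 0+1·(-7)=-7, -6+2·(-7)=-20, 4+3·(-7)=-17, 2+4·(-7)=-26, -3+5·(-7)=-38, -8+6·(-7)=-50, 3+7·(-7)=-46) = -50 (attained by i=6)
p(-8) = min(-5+0·(-8)=-5, 0+1·(-8)=-8, -6+2·(-8)=-22, 4+3·(-8)=-20, 2+4·(-8)=-30, -3+5·(-8)=-43, -8+6·(-8)=-56, 3+7·(-8)=-53) = -56 (attained by i=6)
p(-3) = min(-5+0·(-3)=-5, 0+1·(-3)=-3, -6+2·(-3)=-12, 4+3·(-3)=-5, 2+4·(-3)=-10, -3+5·(-3)=-18, -8+6·(-3)=-26, 3+7·(-3)=-18) = -26 (attained by i=6)
Answer: p(-1) = -14; p(-7) = -50; p(-8) = -56; p(-3) = -26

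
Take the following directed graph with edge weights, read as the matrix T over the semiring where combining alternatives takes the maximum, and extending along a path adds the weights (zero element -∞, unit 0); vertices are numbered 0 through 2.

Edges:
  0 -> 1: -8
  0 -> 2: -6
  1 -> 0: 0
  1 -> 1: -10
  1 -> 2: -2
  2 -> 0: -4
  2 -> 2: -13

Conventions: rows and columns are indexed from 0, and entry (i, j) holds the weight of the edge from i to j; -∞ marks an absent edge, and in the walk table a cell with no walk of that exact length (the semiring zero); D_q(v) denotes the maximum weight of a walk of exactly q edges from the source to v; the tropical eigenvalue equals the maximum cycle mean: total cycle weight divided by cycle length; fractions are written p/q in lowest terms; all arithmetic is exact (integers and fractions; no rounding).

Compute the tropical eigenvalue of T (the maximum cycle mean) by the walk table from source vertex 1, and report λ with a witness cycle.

q=0: [-∞, 0, -∞]
q=1: [0, -10, -2]
q=2: [-6, -8, -6]
q=3: [-8, -14, -10]
Optimal cycle mean attained by: cycle 0->1->0, total (-8) + 0, length 2.
Answer: λ = -4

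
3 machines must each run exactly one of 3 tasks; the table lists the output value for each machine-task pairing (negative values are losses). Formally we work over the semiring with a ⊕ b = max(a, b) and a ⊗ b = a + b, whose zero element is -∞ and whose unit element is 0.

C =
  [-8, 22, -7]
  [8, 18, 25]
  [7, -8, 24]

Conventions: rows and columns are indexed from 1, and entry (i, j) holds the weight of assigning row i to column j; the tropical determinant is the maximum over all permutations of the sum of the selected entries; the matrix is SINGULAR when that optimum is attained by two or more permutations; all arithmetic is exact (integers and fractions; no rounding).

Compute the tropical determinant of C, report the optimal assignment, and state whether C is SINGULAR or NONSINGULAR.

σ = (1, 2, 3): (-8) + 18 + 24 = 34
σ = (1, 3, 2): (-8) + 25 + (-8) = 9
σ = (2, 1, 3): 22 + 8 + 24 = 54
σ = (2, 3, 1): 22 + 25 + 7 = 54
σ = (3, 1, 2): (-7) + 8 + (-8) = -7
σ = (3, 2, 1): (-7) + 18 + 7 = 18
Optimal value attained by: σ = (2, 1, 3).
Answer: det⊕(C) = 54; verdict: SINGULAR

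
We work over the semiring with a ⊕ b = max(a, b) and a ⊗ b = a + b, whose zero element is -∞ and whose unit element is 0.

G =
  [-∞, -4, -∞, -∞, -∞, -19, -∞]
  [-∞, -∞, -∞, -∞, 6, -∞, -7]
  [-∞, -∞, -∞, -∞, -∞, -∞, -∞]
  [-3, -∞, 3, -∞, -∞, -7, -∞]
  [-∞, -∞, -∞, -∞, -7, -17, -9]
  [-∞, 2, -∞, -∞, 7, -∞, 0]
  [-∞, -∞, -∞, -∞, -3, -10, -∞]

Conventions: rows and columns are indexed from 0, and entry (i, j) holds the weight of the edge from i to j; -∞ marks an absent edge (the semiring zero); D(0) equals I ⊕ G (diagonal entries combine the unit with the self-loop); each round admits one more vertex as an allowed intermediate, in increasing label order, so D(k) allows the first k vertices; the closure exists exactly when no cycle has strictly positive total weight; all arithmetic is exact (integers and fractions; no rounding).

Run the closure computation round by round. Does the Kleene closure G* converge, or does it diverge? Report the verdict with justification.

D(0):
  [0, -4, -∞, -∞, -∞, -19, -∞]
  [-∞, 0, -∞, -∞, 6, -∞, -7]
  [-∞, -∞, 0, -∞, -∞, -∞, -∞]
  [-3, -∞, 3, 0, -∞, -7, -∞]
  [-∞, -∞, -∞, -∞, 0, -17, -9]
  [-∞, 2, -∞, -∞, 7, 0, 0]
  [-∞, -∞, -∞, -∞, -3, -10, 0]
D(1):
  [0, -4, -∞, -∞, -∞, -19, -∞]
  [-∞, 0, -∞, -∞, 6, -∞, -7]
  [-∞, -∞, 0, -∞, -∞, -∞, -∞]
  [-3, -7, 3, 0, -∞, -7, -∞]
  [-∞, -∞, -∞, -∞, 0, -17, -9]
  [-∞, 2, -∞, -∞, 7, 0, 0]
  [-∞, -∞, -∞, -∞, -3, -10, 0]
D(2):
  [0, -4, -∞, -∞, 2, -19, -11]
  [-∞, 0, -∞, -∞, 6, -∞, -7]
  [-∞, -∞, 0, -∞, -∞, -∞, -∞]
  [-3, -7, 3, 0, -1, -7, -14]
  [-∞, -∞, -∞, -∞, 0, -17, -9]
  [-∞, 2, -∞, -∞, 8, 0, 0]
  [-∞, -∞, -∞, -∞, -3, -10, 0]
D(3):
  [0, -4, -∞, -∞, 2, -19, -11]
  [-∞, 0, -∞, -∞, 6, -∞, -7]
  [-∞, -∞, 0, -∞, -∞, -∞, -∞]
  [-3, -7, 3, 0, -1, -7, -14]
  [-∞, -∞, -∞, -∞, 0, -17, -9]
  [-∞, 2, -∞, -∞, 8, 0, 0]
  [-∞, -∞, -∞, -∞, -3, -10, 0]
D(4):
  [0, -4, -∞, -∞, 2, -19, -11]
  [-∞, 0, -∞, -∞, 6, -∞, -7]
  [-∞, -∞, 0, -∞, -∞, -∞, -∞]
  [-3, -7, 3, 0, -1, -7, -14]
  [-∞, -∞, -∞, -∞, 0, -17, -9]
  [-∞, 2, -∞, -∞, 8, 0, 0]
  [-∞, -∞, -∞, -∞, -3, -10, 0]
D(5):
  [0, -4, -∞, -∞, 2, -15, -7]
  [-∞, 0, -∞, -∞, 6, -11, -3]
  [-∞, -∞, 0, -∞, -∞, -∞, -∞]
  [-3, -7, 3, 0, -1, -7, -10]
  [-∞, -∞, -∞, -∞, 0, -17, -9]
  [-∞, 2, -∞, -∞, 8, 0, 0]
  [-∞, -∞, -∞, -∞, -3, -10, 0]
D(6):
  [0, -4, -∞, -∞, 2, -15, -7]
  [-∞, 0, -∞, -∞, 6, -11, -3]
  [-∞, -∞, 0, -∞, -∞, -∞, -∞]
  [-3, -5, 3, 0, 1, -7, -7]
  [-∞, -15, -∞, -∞, 0, -17, -9]
  [-∞, 2, -∞, -∞, 8, 0, 0]
  [-∞, -8, -∞, -∞, -2, -10, 0]
D(7):
  [0, -4, -∞, -∞, 2, -15, -7]
  [-∞, 0, -∞, -∞, 6, -11, -3]
  [-∞, -∞, 0, -∞, -∞, -∞, -∞]
  [-3, -5, 3, 0, 1, -7, -7]
  [-∞, -15, -∞, -∞, 0, -17, -9]
  [-∞, 2, -∞, -∞, 8, 0, 0]
  [-∞, -8, -∞, -∞, -2, -10, 0]
Key observation: every diagonal entry stays at the unit through all rounds, so no improving cycle exists.
Answer: CONVERGES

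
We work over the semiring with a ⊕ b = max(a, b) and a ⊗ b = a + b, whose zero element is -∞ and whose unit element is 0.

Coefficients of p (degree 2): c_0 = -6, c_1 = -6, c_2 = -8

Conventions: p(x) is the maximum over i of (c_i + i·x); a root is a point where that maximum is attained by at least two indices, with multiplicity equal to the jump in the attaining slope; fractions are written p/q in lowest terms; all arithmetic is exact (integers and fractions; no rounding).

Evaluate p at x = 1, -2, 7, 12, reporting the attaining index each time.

p(1) = max(-6+0·1=-6, -6+1·1=-5, -8+2·1=-6) = -5 (attained by i=1)
p(-2) = max(-6+0·(-2)=-6, -6+1·(-2)=-8, -8+2·(-2)=-12) = -6 (attained by i=0)
p(7) = max(-6+0·7=-6, -6+1·7=1, -8+2·7=6) = 6 (attained by i=2)
p(12) = max(-6+0·12=-6, -6+1·12=6, -8+2·12=16) = 16 (attained by i=2)
Answer: p(1) = -5; p(-2) = -6; p(7) = 6; p(12) = 16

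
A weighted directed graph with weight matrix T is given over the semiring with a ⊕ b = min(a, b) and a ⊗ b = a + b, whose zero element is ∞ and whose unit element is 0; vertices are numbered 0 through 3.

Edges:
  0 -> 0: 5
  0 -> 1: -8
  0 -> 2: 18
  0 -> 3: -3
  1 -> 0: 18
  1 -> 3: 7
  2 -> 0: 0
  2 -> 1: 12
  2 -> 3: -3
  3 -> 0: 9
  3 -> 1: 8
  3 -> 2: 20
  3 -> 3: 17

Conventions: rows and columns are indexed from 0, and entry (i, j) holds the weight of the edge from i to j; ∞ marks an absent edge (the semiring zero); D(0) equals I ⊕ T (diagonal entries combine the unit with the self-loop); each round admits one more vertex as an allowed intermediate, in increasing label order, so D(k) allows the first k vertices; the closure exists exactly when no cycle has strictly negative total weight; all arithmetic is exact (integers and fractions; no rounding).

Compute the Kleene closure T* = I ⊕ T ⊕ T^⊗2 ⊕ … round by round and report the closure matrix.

D(0):
  [0, -8, 18, -3]
  [18, 0, ∞, 7]
  [0, 12, 0, -3]
  [9, 8, 20, 0]
D(1):
  [0, -8, 18, -3]
  [18, 0, 36, 7]
  [0, -8, 0, -3]
  [9, 1, 20, 0]
D(2):
  [0, -8, 18, -3]
  [18, 0, 36, 7]
  [0, -8, 0, -3]
  [9, 1, 20, 0]
D(3):
  [0, -8, 18, -3]
  [18, 0, 36, 7]
  [0, -8, 0, -3]
  [9, 1, 20, 0]
D(4):
  [0, -8, 17, -3]
  [16, 0, 27, 7]
  [0, -8, 0, -3]
  [9, 1, 20, 0]
Answer: T* = [[0, -8, 17, -3], [16, 0, 27, 7], [0, -8, 0, -3], [9, 1, 20, 0]]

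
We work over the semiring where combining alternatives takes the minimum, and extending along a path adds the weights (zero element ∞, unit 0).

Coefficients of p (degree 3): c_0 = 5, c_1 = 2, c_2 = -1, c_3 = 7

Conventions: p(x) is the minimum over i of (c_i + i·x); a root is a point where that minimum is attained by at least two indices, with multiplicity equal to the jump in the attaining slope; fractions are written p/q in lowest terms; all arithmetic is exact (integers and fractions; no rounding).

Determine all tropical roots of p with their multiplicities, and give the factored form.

hull edge (i=0, c=5) to (i=2, c=-1): slope -3, span 2
hull edge (i=2, c=-1) to (i=3, c=7): slope 8, span 1
Factored form: p(x) = 7 ⊗ (x ⊕ (-8)) ⊗ (x ⊕ 3) ⊗ (x ⊕ 3)
Answer: roots = -8 (mult 1), 3 (mult 2)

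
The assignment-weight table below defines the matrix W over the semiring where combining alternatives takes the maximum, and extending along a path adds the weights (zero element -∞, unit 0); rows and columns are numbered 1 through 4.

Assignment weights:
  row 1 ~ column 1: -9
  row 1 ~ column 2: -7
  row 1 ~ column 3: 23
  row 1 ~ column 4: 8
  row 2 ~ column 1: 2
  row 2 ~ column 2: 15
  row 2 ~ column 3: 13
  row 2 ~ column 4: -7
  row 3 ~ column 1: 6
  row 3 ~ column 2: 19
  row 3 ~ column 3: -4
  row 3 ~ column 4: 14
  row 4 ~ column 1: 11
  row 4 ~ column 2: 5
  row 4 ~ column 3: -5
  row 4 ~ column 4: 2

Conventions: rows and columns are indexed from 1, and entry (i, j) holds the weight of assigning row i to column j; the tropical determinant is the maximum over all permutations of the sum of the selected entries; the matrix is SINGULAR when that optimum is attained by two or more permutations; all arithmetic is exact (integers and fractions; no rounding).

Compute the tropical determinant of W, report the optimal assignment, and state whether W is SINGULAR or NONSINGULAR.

σ = (1, 2, 3, 4): (-9) + 15 + (-4) + 2 = 4
σ = (1, 2, 4, 3): (-9) + 15 + 14 + (-5) = 15
σ = (1, 3, 2, 4): (-9) + 13 + 19 + 2 = 25
σ = (1, 3, 4, 2): (-9) + 13 + 14 + 5 = 23
σ = (1, 4, 2, 3): (-9) + (-7) + 19 + (-5) = -2
σ = (1, 4, 3, 2): (-9) + (-7) + (-4) + 5 = -15
σ = (2, 1, 3, 4): (-7) + 2 + (-4) + 2 = -7
σ = (2, 1, 4, 3): (-7) + 2 + 14 + (-5) = 4
σ = (2, 3, 1, 4): (-7) + 13 + 6 + 2 = 14
σ = (2, 3, 4, 1): (-7) + 13 + 14 + 11 = 31
σ = (2, 4, 1, 3): (-7) + (-7) + 6 + (-5) = -13
σ = (2, 4, 3, 1): (-7) + (-7) + (-4) + 11 = -7
σ = (3, 1, 2, 4): 23 + 2 + 19 + 2 = 46
σ = (3, 1, 4, 2): 23 + 2 + 14 + 5 = 44
σ = (3, 2, 1, 4): 23 + 15 + 6 + 2 = 46
σ = (3, 2, 4, 1): 23 + 15 + 14 + 11 = 63
σ = (3, 4, 1, 2): 23 + (-7) + 6 + 5 = 27
σ = (3, 4, 2, 1): 23 + (-7) + 19 + 11 = 46
σ = (4, 1, 2, 3): 8 + 2 + 19 + (-5) = 24
σ = (4, 1, 3, 2): 8 + 2 + (-4) + 5 = 11
σ = (4, 2, 1, 3): 8 + 15 + 6 + (-5) = 24
σ = (4, 2, 3, 1): 8 + 15 + (-4) + 11 = 30
σ = (4, 3, 1, 2): 8 + 13 + 6 + 5 = 32
σ = (4, 3, 2, 1): 8 + 13 + 19 + 11 = 51
Optimal value attained by: σ = (3, 2, 4, 1).
Answer: det⊕(W) = 63; verdict: NONSINGULAR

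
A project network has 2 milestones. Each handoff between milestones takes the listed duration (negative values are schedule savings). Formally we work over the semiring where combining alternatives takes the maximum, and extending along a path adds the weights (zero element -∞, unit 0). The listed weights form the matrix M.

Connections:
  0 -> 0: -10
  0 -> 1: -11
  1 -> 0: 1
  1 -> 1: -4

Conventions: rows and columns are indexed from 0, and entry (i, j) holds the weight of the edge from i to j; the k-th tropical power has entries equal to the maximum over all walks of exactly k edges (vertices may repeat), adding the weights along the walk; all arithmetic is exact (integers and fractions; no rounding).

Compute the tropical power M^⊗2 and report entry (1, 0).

M^⊗2:
  [-10, -15]
  [-3, -8]
Key observation: the optimum is the walk 1->1->0, with weight (-4) + 1 = -3.
Optimal value attained by: walk 1->1->0.
Answer: (M^⊗2)[1][0] = -3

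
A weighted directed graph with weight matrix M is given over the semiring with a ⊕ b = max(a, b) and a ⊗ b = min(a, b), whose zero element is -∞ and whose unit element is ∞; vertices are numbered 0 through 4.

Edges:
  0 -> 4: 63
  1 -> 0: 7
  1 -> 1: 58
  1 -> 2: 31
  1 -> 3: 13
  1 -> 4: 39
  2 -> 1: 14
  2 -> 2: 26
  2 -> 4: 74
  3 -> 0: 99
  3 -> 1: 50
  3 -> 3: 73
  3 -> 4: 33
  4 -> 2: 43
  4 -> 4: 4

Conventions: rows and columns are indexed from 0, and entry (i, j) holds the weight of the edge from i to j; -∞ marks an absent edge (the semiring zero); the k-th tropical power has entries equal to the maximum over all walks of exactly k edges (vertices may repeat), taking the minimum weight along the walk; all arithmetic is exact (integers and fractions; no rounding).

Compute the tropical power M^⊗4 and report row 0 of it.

M^⊗2:
  [-∞, -∞, 43, -∞, 4]
  [13, 58, 39, 13, 39]
  [7, 14, 43, 13, 26]
  [73, 50, 33, 73, 63]
  [-∞, 14, 26, -∞, 43]
M^⊗3:
  [-∞, 14, 26, -∞, 43]
  [13, 58, 39, 13, 39]
  [13, 14, 26, 13, 43]
  [73, 50, 43, 73, 63]
  [7, 14, 43, 13, 26]
M^⊗4:
  [7, 14, 43, 13, 26]
  [13, 58, 39, 13, 39]
  [13, 14, 43, 13, 26]
  [73, 50, 43, 73, 63]
  [13, 14, 26, 13, 43]
Answer: row 0 of M^⊗4 = [7, 14, 43, 13, 26]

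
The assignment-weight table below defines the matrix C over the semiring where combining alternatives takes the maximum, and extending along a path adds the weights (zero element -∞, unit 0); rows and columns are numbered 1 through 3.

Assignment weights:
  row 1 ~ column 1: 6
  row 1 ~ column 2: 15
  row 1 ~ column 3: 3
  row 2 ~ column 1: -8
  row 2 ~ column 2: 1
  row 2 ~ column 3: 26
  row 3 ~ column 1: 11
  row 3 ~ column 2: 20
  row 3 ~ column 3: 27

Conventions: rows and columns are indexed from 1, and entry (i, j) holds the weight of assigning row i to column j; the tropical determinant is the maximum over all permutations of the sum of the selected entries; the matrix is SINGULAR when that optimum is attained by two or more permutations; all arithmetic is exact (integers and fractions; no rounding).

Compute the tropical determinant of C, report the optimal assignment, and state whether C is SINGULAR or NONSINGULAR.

σ = (1, 2, 3): 6 + 1 + 27 = 34
σ = (1, 3, 2): 6 + 26 + 20 = 52
σ = (2, 1, 3): 15 + (-8) + 27 = 34
σ = (2, 3, 1): 15 + 26 + 11 = 52
σ = (3, 1, 2): 3 + (-8) + 20 = 15
σ = (3, 2, 1): 3 + 1 + 11 = 15
Optimal value attained by: σ = (1, 3, 2).
Answer: det⊕(C) = 52; verdict: SINGULAR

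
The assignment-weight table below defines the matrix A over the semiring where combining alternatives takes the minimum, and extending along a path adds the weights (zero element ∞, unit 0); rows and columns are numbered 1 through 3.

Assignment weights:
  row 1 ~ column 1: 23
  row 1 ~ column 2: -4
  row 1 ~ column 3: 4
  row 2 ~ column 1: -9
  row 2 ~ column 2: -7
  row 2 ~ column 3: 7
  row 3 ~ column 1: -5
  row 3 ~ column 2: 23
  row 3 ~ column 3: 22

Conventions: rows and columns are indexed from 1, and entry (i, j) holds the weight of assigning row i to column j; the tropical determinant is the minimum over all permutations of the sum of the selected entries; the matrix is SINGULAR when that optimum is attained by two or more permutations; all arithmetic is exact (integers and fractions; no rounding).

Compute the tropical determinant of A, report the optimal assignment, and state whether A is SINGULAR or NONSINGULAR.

σ = (1, 2, 3): 23 + (-7) + 22 = 38
σ = (1, 3, 2): 23 + 7 + 23 = 53
σ = (2, 1, 3): (-4) + (-9) + 22 = 9
σ = (2, 3, 1): (-4) + 7 + (-5) = -2
σ = (3, 1, 2): 4 + (-9) + 23 = 18
σ = (3, 2, 1): 4 + (-7) + (-5) = -8
Optimal value attained by: σ = (3, 2, 1).
Answer: det⊕(A) = -8; verdict: NONSINGULAR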